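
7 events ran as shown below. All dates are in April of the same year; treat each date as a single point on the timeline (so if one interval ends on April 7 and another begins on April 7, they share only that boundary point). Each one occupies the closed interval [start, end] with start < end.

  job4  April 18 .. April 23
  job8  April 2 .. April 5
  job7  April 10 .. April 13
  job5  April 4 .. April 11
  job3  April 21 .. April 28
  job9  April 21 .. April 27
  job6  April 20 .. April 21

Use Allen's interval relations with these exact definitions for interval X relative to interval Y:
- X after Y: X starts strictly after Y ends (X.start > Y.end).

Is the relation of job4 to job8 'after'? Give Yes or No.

Yes

job4 = [April 18, April 23], job8 = [April 2, April 5].
Actual relation of job4 to job8: after.
Asked whether 'after' holds → Yes.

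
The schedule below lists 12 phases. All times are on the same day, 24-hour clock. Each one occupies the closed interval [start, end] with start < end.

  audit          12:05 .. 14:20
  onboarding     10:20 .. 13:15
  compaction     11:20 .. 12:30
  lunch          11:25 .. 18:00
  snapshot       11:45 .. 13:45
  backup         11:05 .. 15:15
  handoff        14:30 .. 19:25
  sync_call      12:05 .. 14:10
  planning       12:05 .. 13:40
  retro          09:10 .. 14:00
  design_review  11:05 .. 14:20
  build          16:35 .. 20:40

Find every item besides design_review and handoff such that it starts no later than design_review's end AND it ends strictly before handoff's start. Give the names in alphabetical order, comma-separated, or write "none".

Conditions: its start is no later than design_review's end (X.start <= 14:20) AND its end is strictly before handoff's start (X.end < 14:30).
audit: start 12:05 <= 14:20? ✓; end 14:20 < 14:30? ✓ → yes.
backup: start 11:05 <= 14:20? ✓; end 15:15 < 14:30? ✗ → no.
build: start 16:35 <= 14:20? ✗; end 20:40 < 14:30? ✗ → no.
compaction: start 11:20 <= 14:20? ✓; end 12:30 < 14:30? ✓ → yes.
lunch: start 11:25 <= 14:20? ✓; end 18:00 < 14:30? ✗ → no.
onboarding: start 10:20 <= 14:20? ✓; end 13:15 < 14:30? ✓ → yes.
planning: start 12:05 <= 14:20? ✓; end 13:40 < 14:30? ✓ → yes.
retro: start 09:10 <= 14:20? ✓; end 14:00 < 14:30? ✓ → yes.
snapshot: start 11:45 <= 14:20? ✓; end 13:45 < 14:30? ✓ → yes.
sync_call: start 12:05 <= 14:20? ✓; end 14:10 < 14:30? ✓ → yes.
Result: audit, compaction, onboarding, planning, retro, snapshot, sync_call.

audit, compaction, onboarding, planning, retro, snapshot, sync_call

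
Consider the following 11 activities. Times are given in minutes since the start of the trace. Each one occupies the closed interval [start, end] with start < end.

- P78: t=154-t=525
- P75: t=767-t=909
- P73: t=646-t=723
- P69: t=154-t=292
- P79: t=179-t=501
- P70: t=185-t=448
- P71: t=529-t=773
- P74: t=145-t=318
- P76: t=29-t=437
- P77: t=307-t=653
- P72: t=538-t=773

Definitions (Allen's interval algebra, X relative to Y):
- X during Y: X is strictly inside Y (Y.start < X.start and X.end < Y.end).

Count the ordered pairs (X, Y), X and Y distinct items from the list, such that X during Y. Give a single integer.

Checking all 110 ordered pairs for relation 'during'; matching pairs in alphabetical order:
(P69, P74): P69 during P74 ✓
(P69, P76): P69 during P76 ✓
(P70, P78): P70 during P78 ✓
(P70, P79): P70 during P79 ✓
(P73, P71): P73 during P71 ✓
(P73, P72): P73 during P72 ✓
(P74, P76): P74 during P76 ✓
(P79, P78): P79 during P78 ✓
Count: 8.

8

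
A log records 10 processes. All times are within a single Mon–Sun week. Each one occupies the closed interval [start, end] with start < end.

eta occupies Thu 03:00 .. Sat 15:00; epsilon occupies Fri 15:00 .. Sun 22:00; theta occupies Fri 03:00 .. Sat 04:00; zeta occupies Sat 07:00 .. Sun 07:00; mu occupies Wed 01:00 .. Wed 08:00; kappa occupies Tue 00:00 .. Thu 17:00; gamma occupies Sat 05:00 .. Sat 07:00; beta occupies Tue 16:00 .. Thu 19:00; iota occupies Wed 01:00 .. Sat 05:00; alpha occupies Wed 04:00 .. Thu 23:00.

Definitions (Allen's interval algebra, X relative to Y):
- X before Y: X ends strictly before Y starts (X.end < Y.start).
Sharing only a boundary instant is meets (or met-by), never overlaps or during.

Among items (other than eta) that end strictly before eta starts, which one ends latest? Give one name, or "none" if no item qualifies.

mu

Target eta = [Thu 03:00, Sat 15:00].
alpha [Wed 04:00, Thu 23:00] → overlaps → excluded.
beta [Tue 16:00, Thu 19:00] → overlaps → excluded.
epsilon [Fri 15:00, Sun 22:00] → overlapped-by → excluded.
gamma [Sat 05:00, Sat 07:00] → during → excluded.
iota [Wed 01:00, Sat 05:00] → overlaps → excluded.
kappa [Tue 00:00, Thu 17:00] → overlaps → excluded.
mu [Wed 01:00, Wed 08:00] → before → candidate.
theta [Fri 03:00, Sat 04:00] → during → excluded.
zeta [Sat 07:00, Sun 07:00] → overlapped-by → excluded.
Among candidates, latest end is Wed 08:00 → mu.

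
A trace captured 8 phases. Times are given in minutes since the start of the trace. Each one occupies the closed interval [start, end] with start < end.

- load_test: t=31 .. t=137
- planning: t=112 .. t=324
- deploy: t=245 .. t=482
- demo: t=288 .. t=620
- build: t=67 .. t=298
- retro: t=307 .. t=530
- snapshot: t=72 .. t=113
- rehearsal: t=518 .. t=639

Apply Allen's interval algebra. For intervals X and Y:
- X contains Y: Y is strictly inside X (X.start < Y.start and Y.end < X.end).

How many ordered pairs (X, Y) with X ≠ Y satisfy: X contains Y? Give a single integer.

3

Checking all 56 ordered pairs for relation 'contains'; matching pairs in alphabetical order:
(build, snapshot): build contains snapshot ✓
(demo, retro): demo contains retro ✓
(load_test, snapshot): load_test contains snapshot ✓
Count: 3.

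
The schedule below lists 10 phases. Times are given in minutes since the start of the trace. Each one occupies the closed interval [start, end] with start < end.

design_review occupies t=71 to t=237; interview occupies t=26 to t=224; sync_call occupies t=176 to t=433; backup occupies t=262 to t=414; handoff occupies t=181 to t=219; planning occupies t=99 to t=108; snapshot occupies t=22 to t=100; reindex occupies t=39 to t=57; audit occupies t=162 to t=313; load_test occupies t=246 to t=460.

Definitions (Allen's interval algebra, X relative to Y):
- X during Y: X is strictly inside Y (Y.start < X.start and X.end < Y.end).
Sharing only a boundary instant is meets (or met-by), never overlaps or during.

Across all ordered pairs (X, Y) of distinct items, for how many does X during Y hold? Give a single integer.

10

Checking all 90 ordered pairs for relation 'during'; matching pairs in alphabetical order:
(backup, load_test): backup during load_test ✓
(backup, sync_call): backup during sync_call ✓
(handoff, audit): handoff during audit ✓
(handoff, design_review): handoff during design_review ✓
(handoff, interview): handoff during interview ✓
(handoff, sync_call): handoff during sync_call ✓
(planning, design_review): planning during design_review ✓
(planning, interview): planning during interview ✓
(reindex, interview): reindex during interview ✓
(reindex, snapshot): reindex during snapshot ✓
Count: 10.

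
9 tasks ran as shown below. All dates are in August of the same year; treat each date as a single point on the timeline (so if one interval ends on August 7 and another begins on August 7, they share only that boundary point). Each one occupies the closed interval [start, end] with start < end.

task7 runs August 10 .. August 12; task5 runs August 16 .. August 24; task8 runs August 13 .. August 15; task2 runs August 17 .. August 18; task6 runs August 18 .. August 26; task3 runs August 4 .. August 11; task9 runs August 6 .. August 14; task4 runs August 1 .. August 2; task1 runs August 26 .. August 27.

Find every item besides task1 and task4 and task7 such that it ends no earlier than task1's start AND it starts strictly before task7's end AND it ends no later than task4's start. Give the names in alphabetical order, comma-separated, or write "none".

Conditions: its end is no earlier than task1's start (X.end >= August 26) AND its start is strictly before task7's end (X.start < August 12) AND its end is no later than task4's start (X.end <= August 1).
task2: end August 18 >= August 26? ✗; start August 17 < August 12? ✗; end August 18 <= August 1? ✗ → no.
task3: end August 11 >= August 26? ✗; start August 4 < August 12? ✓; end August 11 <= August 1? ✗ → no.
task5: end August 24 >= August 26? ✗; start August 16 < August 12? ✗; end August 24 <= August 1? ✗ → no.
task6: end August 26 >= August 26? ✓; start August 18 < August 12? ✗; end August 26 <= August 1? ✗ → no.
task8: end August 15 >= August 26? ✗; start August 13 < August 12? ✗; end August 15 <= August 1? ✗ → no.
task9: end August 14 >= August 26? ✗; start August 6 < August 12? ✓; end August 14 <= August 1? ✗ → no.
Result: none.

none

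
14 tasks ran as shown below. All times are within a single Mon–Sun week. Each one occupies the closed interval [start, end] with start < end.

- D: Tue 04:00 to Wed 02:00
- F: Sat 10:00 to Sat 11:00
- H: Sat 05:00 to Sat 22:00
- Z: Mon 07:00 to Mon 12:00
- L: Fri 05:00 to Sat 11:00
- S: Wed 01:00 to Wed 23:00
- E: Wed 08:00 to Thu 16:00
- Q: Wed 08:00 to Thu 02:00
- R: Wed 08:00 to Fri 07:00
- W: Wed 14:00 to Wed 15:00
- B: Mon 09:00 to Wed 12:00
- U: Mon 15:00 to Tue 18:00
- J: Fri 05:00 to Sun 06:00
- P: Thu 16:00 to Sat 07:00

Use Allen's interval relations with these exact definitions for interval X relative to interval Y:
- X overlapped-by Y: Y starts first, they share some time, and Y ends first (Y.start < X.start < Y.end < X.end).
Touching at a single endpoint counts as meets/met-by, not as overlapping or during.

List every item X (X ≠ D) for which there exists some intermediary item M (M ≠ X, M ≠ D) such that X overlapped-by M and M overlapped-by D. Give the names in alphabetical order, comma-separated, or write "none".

E, Q, R

Target D = [Tue 04:00, Wed 02:00].
Intermediaries M with M overlapped-by D: S.
Via S — items with X overlapped-by S: E, Q, R.
Union: E, Q, R.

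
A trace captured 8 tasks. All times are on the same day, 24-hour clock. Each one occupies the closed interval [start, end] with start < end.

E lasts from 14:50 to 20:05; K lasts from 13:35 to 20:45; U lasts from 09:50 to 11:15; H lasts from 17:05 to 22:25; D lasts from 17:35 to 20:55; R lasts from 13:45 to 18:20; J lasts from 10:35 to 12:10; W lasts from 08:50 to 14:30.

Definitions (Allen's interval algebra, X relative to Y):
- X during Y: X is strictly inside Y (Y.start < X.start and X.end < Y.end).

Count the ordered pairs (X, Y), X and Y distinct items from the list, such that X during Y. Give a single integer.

Checking all 56 ordered pairs for relation 'during'; matching pairs in alphabetical order:
(D, H): D during H ✓
(E, K): E during K ✓
(J, W): J during W ✓
(R, K): R during K ✓
(U, W): U during W ✓
Count: 5.

5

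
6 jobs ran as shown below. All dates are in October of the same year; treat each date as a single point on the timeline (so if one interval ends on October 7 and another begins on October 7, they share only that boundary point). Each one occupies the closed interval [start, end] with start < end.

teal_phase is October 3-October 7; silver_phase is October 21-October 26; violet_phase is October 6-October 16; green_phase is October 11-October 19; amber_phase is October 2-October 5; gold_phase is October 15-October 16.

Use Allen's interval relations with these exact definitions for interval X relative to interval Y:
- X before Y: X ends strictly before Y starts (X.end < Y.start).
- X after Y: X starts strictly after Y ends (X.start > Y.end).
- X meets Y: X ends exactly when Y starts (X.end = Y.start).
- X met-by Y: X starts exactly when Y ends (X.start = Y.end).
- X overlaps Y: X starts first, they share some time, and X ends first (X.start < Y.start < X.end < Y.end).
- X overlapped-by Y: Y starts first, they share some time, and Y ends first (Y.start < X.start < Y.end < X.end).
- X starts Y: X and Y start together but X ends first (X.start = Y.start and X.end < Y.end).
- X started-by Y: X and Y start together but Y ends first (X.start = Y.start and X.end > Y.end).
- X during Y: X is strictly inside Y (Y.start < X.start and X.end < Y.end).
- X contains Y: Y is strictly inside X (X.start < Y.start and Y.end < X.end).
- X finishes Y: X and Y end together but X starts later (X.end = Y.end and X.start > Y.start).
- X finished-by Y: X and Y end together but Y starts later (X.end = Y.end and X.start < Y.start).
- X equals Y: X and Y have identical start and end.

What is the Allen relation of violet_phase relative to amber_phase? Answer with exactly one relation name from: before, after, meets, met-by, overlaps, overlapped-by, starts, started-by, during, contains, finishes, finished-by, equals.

violet_phase = [October 6, October 16]; amber_phase = [October 2, October 5].
Compare endpoints: violet_phase.start > amber_phase.start, violet_phase.start > amber_phase.end, violet_phase.end > amber_phase.start, violet_phase.end > amber_phase.end.
That pattern is 'after'.

after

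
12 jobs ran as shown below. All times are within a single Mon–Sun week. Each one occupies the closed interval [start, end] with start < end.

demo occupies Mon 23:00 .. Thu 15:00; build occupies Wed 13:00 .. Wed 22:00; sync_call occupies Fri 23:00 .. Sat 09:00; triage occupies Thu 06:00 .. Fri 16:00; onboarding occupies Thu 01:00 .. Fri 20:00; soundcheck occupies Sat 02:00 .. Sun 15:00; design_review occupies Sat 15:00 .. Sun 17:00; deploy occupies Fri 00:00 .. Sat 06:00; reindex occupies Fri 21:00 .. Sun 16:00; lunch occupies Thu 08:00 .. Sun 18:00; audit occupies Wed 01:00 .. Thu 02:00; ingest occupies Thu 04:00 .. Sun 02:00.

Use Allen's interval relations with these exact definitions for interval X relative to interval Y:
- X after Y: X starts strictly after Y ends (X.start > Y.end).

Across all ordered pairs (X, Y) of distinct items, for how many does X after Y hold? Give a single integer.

Checking all 132 ordered pairs for relation 'after'; matching pairs in alphabetical order:
(deploy, audit): deploy after audit ✓
(deploy, build): deploy after build ✓
(deploy, demo): deploy after demo ✓
(design_review, audit): design_review after audit ✓
(design_review, build): design_review after build ✓
(design_review, demo): design_review after demo ✓
(design_review, deploy): design_review after deploy ✓
(design_review, onboarding): design_review after onboarding ✓
(design_review, sync_call): design_review after sync_call ✓
(design_review, triage): design_review after triage ✓
(ingest, audit): ingest after audit ✓
(ingest, build): ingest after build ✓
(lunch, audit): lunch after audit ✓
(lunch, build): lunch after build ✓
(onboarding, build): onboarding after build ✓
(reindex, audit): reindex after audit ✓
(reindex, build): reindex after build ✓
(reindex, demo): reindex after demo ✓
(reindex, onboarding): reindex after onboarding ✓
(reindex, triage): reindex after triage ✓
(soundcheck, audit): soundcheck after audit ✓
(soundcheck, build): soundcheck after build ✓
(soundcheck, demo): soundcheck after demo ✓
(soundcheck, onboarding): soundcheck after onboarding ✓
... plus 8 further pairs not listed.
Count: 32.

32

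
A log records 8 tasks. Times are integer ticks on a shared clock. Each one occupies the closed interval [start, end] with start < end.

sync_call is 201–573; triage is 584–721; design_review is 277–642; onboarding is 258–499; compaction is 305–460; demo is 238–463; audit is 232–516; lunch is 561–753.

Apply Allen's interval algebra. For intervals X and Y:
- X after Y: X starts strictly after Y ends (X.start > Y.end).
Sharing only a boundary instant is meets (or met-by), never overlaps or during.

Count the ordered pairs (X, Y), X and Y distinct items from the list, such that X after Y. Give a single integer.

Checking all 56 ordered pairs for relation 'after'; matching pairs in alphabetical order:
(lunch, audit): lunch after audit ✓
(lunch, compaction): lunch after compaction ✓
(lunch, demo): lunch after demo ✓
(lunch, onboarding): lunch after onboarding ✓
(triage, audit): triage after audit ✓
(triage, compaction): triage after compaction ✓
(triage, demo): triage after demo ✓
(triage, onboarding): triage after onboarding ✓
(triage, sync_call): triage after sync_call ✓
Count: 9.

9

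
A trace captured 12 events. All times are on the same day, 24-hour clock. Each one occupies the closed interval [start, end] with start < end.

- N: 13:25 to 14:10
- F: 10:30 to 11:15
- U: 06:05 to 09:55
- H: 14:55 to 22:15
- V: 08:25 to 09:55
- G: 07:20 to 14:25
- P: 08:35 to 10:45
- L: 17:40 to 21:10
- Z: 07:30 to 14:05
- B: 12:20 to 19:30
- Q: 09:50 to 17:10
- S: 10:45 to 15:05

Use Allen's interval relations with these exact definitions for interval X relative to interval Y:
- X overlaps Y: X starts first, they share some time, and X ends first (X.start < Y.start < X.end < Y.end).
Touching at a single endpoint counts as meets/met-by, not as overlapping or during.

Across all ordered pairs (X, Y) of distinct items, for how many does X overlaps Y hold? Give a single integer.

22

Checking all 132 ordered pairs for relation 'overlaps'; matching pairs in alphabetical order:
(B, H): B overlaps H ✓
(B, L): B overlaps L ✓
(F, S): F overlaps S ✓
(G, B): G overlaps B ✓
(G, Q): G overlaps Q ✓
(G, S): G overlaps S ✓
(P, F): P overlaps F ✓
(P, Q): P overlaps Q ✓
(Q, B): Q overlaps B ✓
(Q, H): Q overlaps H ✓
(S, B): S overlaps B ✓
(S, H): S overlaps H ✓
(U, G): U overlaps G ✓
(U, P): U overlaps P ✓
(U, Q): U overlaps Q ✓
(U, Z): U overlaps Z ✓
(V, P): V overlaps P ✓
(V, Q): V overlaps Q ✓
(Z, B): Z overlaps B ✓
(Z, N): Z overlaps N ✓
(Z, Q): Z overlaps Q ✓
(Z, S): Z overlaps S ✓
Count: 22.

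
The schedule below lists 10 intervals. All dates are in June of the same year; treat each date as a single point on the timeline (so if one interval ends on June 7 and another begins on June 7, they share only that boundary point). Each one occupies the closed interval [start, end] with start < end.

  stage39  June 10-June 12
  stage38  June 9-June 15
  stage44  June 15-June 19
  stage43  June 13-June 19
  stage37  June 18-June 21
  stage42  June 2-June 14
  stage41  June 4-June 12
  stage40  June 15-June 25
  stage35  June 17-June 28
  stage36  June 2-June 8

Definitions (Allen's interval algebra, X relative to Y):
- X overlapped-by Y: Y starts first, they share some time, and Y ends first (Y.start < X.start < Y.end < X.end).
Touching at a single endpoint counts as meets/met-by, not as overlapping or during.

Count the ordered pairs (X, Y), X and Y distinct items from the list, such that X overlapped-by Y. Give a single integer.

Checking all 90 ordered pairs for relation 'overlapped-by'; matching pairs in alphabetical order:
(stage35, stage40): stage35 overlapped-by stage40 ✓
(stage35, stage43): stage35 overlapped-by stage43 ✓
(stage35, stage44): stage35 overlapped-by stage44 ✓
(stage37, stage43): stage37 overlapped-by stage43 ✓
(stage37, stage44): stage37 overlapped-by stage44 ✓
(stage38, stage41): stage38 overlapped-by stage41 ✓
(stage38, stage42): stage38 overlapped-by stage42 ✓
(stage40, stage43): stage40 overlapped-by stage43 ✓
(stage41, stage36): stage41 overlapped-by stage36 ✓
(stage43, stage38): stage43 overlapped-by stage38 ✓
(stage43, stage42): stage43 overlapped-by stage42 ✓
Count: 11.

11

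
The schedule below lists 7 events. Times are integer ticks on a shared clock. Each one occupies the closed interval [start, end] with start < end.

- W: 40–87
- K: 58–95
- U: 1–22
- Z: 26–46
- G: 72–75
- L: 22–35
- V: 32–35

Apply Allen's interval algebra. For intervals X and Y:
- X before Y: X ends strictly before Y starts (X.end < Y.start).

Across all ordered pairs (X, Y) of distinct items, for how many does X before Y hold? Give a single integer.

Checking all 42 ordered pairs for relation 'before'; matching pairs in alphabetical order:
(L, G): L before G ✓
(L, K): L before K ✓
(L, W): L before W ✓
(U, G): U before G ✓
(U, K): U before K ✓
(U, V): U before V ✓
(U, W): U before W ✓
(U, Z): U before Z ✓
(V, G): V before G ✓
(V, K): V before K ✓
(V, W): V before W ✓
(Z, G): Z before G ✓
(Z, K): Z before K ✓
Count: 13.

13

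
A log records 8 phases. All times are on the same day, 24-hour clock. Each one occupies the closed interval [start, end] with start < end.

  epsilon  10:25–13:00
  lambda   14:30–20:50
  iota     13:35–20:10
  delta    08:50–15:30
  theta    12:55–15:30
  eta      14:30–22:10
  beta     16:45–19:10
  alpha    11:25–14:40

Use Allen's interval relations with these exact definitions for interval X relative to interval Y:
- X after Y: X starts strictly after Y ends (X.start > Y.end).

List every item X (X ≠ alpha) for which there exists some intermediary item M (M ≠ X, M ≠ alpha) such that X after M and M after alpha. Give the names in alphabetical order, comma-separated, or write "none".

Target alpha = [11:25, 14:40].
Intermediaries M with M after alpha: beta.
Via beta — items with X after beta: none.
Union: none.

none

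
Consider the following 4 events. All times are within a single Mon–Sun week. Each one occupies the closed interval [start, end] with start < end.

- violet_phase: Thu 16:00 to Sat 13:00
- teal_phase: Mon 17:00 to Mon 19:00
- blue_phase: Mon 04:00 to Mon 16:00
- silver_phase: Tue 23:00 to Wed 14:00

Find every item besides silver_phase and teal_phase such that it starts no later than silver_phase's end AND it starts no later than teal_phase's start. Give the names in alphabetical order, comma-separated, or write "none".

Conditions: its start is no later than silver_phase's end (X.start <= Wed 14:00) AND its start is no later than teal_phase's start (X.start <= Mon 17:00).
blue_phase: start Mon 04:00 <= Wed 14:00? ✓; start Mon 04:00 <= Mon 17:00? ✓ → yes.
violet_phase: start Thu 16:00 <= Wed 14:00? ✗; start Thu 16:00 <= Mon 17:00? ✗ → no.
Result: blue_phase.

blue_phase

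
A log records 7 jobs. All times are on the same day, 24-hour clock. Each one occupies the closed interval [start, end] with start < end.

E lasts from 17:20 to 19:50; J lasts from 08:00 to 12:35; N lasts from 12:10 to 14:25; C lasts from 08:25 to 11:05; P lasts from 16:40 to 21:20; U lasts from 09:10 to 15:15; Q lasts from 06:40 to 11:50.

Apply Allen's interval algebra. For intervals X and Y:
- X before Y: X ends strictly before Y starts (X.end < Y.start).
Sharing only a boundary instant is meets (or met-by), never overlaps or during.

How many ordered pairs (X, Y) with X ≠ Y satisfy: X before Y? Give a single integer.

Checking all 42 ordered pairs for relation 'before'; matching pairs in alphabetical order:
(C, E): C before E ✓
(C, N): C before N ✓
(C, P): C before P ✓
(J, E): J before E ✓
(J, P): J before P ✓
(N, E): N before E ✓
(N, P): N before P ✓
(Q, E): Q before E ✓
(Q, N): Q before N ✓
(Q, P): Q before P ✓
(U, E): U before E ✓
(U, P): U before P ✓
Count: 12.

12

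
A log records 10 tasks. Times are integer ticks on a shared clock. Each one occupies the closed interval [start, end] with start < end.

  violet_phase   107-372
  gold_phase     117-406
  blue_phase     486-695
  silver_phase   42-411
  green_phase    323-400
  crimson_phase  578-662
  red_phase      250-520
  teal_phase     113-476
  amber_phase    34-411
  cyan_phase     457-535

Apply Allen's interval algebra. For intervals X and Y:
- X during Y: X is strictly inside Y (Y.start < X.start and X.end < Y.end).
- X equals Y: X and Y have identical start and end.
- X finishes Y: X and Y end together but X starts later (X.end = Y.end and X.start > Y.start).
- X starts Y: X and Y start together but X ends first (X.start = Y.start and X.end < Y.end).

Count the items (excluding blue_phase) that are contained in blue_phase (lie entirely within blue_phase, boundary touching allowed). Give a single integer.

1

Target blue_phase = [486, 695].
amber_phase [34, 411] → before → no.
crimson_phase [578, 662] → during → counts.
cyan_phase [457, 535] → overlaps → no.
gold_phase [117, 406] → before → no.
green_phase [323, 400] → before → no.
red_phase [250, 520] → overlaps → no.
silver_phase [42, 411] → before → no.
teal_phase [113, 476] → before → no.
violet_phase [107, 372] → before → no.
Total: 1.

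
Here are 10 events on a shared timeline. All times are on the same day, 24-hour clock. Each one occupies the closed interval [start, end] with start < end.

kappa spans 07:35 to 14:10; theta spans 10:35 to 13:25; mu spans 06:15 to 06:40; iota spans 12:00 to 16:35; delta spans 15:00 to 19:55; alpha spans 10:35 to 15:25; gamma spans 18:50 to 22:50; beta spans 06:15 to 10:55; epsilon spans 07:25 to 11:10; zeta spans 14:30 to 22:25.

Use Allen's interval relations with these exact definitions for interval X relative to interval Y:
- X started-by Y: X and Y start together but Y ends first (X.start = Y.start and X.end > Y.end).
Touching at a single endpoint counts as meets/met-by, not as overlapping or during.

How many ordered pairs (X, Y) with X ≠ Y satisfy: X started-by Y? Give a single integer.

2

Checking all 90 ordered pairs for relation 'started-by'; matching pairs in alphabetical order:
(alpha, theta): alpha started-by theta ✓
(beta, mu): beta started-by mu ✓
Count: 2.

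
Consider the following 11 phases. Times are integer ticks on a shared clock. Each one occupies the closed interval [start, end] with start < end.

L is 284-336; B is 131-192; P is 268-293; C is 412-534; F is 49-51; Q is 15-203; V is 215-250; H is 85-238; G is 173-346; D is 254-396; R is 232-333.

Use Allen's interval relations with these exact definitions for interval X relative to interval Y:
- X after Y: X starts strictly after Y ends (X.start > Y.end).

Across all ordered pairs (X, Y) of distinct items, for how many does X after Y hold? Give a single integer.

Checking all 110 ordered pairs for relation 'after'; matching pairs in alphabetical order:
(B, F): B after F ✓
(C, B): C after B ✓
(C, D): C after D ✓
(C, F): C after F ✓
(C, G): C after G ✓
(C, H): C after H ✓
(C, L): C after L ✓
(C, P): C after P ✓
(C, Q): C after Q ✓
(C, R): C after R ✓
(C, V): C after V ✓
(D, B): D after B ✓
(D, F): D after F ✓
(D, H): D after H ✓
(D, Q): D after Q ✓
(D, V): D after V ✓
(G, F): G after F ✓
(H, F): H after F ✓
(L, B): L after B ✓
(L, F): L after F ✓
(L, H): L after H ✓
(L, Q): L after Q ✓
(L, V): L after V ✓
(P, B): P after B ✓
... plus 10 further pairs not listed.
Count: 34.

34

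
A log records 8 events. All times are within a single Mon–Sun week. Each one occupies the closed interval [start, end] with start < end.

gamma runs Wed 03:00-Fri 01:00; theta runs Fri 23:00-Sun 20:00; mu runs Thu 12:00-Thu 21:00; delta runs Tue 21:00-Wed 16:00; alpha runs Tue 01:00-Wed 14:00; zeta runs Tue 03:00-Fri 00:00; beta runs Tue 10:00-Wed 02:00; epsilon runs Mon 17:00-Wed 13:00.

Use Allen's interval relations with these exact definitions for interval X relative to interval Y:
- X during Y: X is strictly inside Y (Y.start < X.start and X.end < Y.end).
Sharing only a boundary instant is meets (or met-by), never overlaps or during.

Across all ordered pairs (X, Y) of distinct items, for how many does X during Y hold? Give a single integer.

Checking all 56 ordered pairs for relation 'during'; matching pairs in alphabetical order:
(beta, alpha): beta during alpha ✓
(beta, epsilon): beta during epsilon ✓
(beta, zeta): beta during zeta ✓
(delta, zeta): delta during zeta ✓
(mu, gamma): mu during gamma ✓
(mu, zeta): mu during zeta ✓
Count: 6.

6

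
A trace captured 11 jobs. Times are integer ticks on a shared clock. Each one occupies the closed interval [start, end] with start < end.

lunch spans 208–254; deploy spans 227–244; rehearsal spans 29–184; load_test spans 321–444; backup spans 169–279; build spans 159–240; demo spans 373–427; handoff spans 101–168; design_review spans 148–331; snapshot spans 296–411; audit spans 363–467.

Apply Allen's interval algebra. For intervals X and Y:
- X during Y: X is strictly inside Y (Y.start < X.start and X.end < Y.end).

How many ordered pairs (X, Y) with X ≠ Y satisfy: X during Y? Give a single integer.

Checking all 110 ordered pairs for relation 'during'; matching pairs in alphabetical order:
(backup, design_review): backup during design_review ✓
(build, design_review): build during design_review ✓
(demo, audit): demo during audit ✓
(demo, load_test): demo during load_test ✓
(deploy, backup): deploy during backup ✓
(deploy, design_review): deploy during design_review ✓
(deploy, lunch): deploy during lunch ✓
(handoff, rehearsal): handoff during rehearsal ✓
(lunch, backup): lunch during backup ✓
(lunch, design_review): lunch during design_review ✓
Count: 10.

10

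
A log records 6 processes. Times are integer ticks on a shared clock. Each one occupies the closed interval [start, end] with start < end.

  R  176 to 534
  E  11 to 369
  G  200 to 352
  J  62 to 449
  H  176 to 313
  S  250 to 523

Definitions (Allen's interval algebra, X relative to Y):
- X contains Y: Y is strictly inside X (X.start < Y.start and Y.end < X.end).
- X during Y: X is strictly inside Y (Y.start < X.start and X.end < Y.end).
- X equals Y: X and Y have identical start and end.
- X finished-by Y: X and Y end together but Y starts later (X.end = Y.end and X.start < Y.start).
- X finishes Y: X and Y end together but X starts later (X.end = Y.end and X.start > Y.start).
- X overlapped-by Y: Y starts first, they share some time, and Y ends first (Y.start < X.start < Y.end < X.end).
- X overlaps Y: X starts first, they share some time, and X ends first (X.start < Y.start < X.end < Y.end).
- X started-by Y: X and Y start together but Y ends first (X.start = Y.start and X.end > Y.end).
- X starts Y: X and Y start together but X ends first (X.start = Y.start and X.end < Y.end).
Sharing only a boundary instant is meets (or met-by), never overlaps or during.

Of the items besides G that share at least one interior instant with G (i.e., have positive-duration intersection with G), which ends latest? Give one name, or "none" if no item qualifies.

R

Target G = [200, 352].
E [11, 369] → contains → candidate.
H [176, 313] → overlaps → candidate.
J [62, 449] → contains → candidate.
R [176, 534] → contains → candidate.
S [250, 523] → overlapped-by → candidate.
Among candidates, latest end is 534 → R.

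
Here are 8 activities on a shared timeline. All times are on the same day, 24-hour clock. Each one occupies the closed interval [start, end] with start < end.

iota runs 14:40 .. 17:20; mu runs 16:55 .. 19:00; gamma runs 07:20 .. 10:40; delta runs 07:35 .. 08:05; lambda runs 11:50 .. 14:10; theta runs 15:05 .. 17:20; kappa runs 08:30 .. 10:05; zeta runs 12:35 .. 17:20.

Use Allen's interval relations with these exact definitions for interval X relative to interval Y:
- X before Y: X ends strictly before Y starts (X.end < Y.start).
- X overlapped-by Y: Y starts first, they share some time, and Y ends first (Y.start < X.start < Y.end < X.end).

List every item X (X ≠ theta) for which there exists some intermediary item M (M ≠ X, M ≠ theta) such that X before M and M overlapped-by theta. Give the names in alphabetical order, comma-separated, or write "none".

delta, gamma, kappa, lambda

Target theta = [15:05, 17:20].
Intermediaries M with M overlapped-by theta: mu.
Via mu — items with X before mu: delta, gamma, kappa, lambda.
Union: delta, gamma, kappa, lambda.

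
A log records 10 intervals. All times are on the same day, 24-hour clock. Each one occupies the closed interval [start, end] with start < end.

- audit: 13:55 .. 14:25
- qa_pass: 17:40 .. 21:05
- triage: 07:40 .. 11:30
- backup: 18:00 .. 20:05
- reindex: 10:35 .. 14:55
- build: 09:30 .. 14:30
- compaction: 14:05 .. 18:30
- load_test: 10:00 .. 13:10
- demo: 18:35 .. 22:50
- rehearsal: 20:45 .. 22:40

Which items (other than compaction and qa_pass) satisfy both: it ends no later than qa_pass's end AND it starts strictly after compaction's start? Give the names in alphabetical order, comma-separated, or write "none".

Conditions: its end is no later than qa_pass's end (X.end <= 21:05) AND its start is strictly after compaction's start (X.start > 14:05).
audit: end 14:25 <= 21:05? ✓; start 13:55 > 14:05? ✗ → no.
backup: end 20:05 <= 21:05? ✓; start 18:00 > 14:05? ✓ → yes.
build: end 14:30 <= 21:05? ✓; start 09:30 > 14:05? ✗ → no.
demo: end 22:50 <= 21:05? ✗; start 18:35 > 14:05? ✓ → no.
load_test: end 13:10 <= 21:05? ✓; start 10:00 > 14:05? ✗ → no.
rehearsal: end 22:40 <= 21:05? ✗; start 20:45 > 14:05? ✓ → no.
reindex: end 14:55 <= 21:05? ✓; start 10:35 > 14:05? ✗ → no.
triage: end 11:30 <= 21:05? ✓; start 07:40 > 14:05? ✗ → no.
Result: backup.

backup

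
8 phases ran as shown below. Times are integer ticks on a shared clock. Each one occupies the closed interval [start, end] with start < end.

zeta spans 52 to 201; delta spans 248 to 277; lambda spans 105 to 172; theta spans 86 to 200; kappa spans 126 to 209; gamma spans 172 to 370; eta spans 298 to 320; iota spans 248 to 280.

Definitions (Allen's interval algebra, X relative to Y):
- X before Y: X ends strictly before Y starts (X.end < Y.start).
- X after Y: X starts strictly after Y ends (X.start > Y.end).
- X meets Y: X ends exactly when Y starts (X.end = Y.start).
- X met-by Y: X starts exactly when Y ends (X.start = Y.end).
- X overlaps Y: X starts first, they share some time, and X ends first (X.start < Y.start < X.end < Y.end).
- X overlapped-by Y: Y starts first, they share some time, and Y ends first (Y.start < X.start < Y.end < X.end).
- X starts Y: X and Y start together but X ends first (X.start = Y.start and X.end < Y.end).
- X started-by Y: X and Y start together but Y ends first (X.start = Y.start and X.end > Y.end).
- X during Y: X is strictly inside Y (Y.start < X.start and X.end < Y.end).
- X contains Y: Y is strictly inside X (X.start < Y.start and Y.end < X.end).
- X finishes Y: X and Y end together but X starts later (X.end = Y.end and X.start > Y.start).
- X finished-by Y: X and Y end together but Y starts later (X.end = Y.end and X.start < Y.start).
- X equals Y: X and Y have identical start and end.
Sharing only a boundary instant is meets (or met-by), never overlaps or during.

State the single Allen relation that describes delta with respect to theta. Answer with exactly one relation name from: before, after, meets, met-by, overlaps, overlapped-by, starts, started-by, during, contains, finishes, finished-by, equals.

after

delta = [248, 277]; theta = [86, 200].
Compare endpoints: delta.start > theta.start, delta.start > theta.end, delta.end > theta.start, delta.end > theta.end.
That pattern is 'after'.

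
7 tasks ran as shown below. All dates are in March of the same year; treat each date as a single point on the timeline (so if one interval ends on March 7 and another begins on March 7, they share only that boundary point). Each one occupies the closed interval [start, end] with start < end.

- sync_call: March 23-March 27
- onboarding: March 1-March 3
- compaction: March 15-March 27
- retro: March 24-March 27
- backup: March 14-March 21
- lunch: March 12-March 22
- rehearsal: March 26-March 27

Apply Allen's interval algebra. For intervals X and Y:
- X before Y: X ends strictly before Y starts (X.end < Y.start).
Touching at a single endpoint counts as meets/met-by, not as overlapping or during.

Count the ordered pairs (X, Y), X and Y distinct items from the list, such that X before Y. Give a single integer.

Checking all 42 ordered pairs for relation 'before'; matching pairs in alphabetical order:
(backup, rehearsal): backup before rehearsal ✓
(backup, retro): backup before retro ✓
(backup, sync_call): backup before sync_call ✓
(lunch, rehearsal): lunch before rehearsal ✓
(lunch, retro): lunch before retro ✓
(lunch, sync_call): lunch before sync_call ✓
(onboarding, backup): onboarding before backup ✓
(onboarding, compaction): onboarding before compaction ✓
(onboarding, lunch): onboarding before lunch ✓
(onboarding, rehearsal): onboarding before rehearsal ✓
(onboarding, retro): onboarding before retro ✓
(onboarding, sync_call): onboarding before sync_call ✓
Count: 12.

12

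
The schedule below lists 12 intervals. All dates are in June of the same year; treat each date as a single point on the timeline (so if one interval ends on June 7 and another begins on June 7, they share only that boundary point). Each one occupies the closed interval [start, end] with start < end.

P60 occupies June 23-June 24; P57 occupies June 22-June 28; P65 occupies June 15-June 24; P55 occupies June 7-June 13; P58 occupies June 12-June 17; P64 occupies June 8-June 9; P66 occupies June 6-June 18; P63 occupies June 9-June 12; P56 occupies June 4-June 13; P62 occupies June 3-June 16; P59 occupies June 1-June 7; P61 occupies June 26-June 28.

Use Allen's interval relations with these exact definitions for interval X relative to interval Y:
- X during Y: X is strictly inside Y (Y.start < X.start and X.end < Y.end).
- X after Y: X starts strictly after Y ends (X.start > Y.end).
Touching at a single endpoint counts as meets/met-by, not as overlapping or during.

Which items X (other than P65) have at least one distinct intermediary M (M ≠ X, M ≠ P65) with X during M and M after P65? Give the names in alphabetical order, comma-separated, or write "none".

none

Target P65 = [June 15, June 24].
Intermediaries M with M after P65: P61.
Via P61 — items with X during P61: none.
Union: none.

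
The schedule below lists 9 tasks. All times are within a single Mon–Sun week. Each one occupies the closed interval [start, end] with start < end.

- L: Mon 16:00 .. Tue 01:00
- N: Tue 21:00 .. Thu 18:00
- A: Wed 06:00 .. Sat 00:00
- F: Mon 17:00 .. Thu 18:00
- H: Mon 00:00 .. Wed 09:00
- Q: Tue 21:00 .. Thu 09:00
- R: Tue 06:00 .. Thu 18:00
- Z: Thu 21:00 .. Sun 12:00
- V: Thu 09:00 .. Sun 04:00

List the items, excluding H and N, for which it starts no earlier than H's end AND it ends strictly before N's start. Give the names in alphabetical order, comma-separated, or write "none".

Conditions: its start is no earlier than H's end (X.start >= Wed 09:00) AND its end is strictly before N's start (X.end < Tue 21:00).
A: start Wed 06:00 >= Wed 09:00? ✗; end Sat 00:00 < Tue 21:00? ✗ → no.
F: start Mon 17:00 >= Wed 09:00? ✗; end Thu 18:00 < Tue 21:00? ✗ → no.
L: start Mon 16:00 >= Wed 09:00? ✗; end Tue 01:00 < Tue 21:00? ✓ → no.
Q: start Tue 21:00 >= Wed 09:00? ✗; end Thu 09:00 < Tue 21:00? ✗ → no.
R: start Tue 06:00 >= Wed 09:00? ✗; end Thu 18:00 < Tue 21:00? ✗ → no.
V: start Thu 09:00 >= Wed 09:00? ✓; end Sun 04:00 < Tue 21:00? ✗ → no.
Z: start Thu 21:00 >= Wed 09:00? ✓; end Sun 12:00 < Tue 21:00? ✗ → no.
Result: none.

none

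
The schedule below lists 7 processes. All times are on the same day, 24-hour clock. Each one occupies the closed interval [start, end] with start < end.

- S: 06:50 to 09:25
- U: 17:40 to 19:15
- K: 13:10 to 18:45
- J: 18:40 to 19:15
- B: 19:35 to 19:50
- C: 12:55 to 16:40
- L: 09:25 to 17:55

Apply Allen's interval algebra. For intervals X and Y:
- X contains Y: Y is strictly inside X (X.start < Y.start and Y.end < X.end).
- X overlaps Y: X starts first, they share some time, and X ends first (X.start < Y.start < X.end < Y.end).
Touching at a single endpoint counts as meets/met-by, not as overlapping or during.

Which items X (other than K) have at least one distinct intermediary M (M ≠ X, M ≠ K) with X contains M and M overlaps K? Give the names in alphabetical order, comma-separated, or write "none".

L

Target K = [13:10, 18:45].
Intermediaries M with M overlaps K: C, L.
Via C — items with X contains C: L.
Via L — items with X contains L: none.
Union: L.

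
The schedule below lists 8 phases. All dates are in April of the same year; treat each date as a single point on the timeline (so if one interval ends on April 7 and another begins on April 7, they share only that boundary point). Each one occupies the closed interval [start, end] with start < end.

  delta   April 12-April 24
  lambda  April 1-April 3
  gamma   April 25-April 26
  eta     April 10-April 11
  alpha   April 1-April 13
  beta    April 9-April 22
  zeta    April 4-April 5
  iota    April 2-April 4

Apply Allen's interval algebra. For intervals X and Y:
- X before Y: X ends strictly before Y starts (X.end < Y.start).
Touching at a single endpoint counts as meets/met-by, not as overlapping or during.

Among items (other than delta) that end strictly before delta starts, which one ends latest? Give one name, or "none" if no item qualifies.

eta

Target delta = [April 12, April 24].
alpha [April 1, April 13] → overlaps → excluded.
beta [April 9, April 22] → overlaps → excluded.
eta [April 10, April 11] → before → candidate.
gamma [April 25, April 26] → after → excluded.
iota [April 2, April 4] → before → candidate.
lambda [April 1, April 3] → before → candidate.
zeta [April 4, April 5] → before → candidate.
Among candidates, latest end is April 11 → eta.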